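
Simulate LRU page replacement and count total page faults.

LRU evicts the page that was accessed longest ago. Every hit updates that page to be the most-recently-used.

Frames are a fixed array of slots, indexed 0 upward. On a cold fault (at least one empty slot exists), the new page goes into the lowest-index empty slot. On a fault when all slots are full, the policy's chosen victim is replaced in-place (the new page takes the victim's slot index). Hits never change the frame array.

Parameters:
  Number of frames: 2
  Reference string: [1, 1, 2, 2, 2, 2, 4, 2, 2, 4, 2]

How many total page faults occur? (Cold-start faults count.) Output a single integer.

Answer: 3

Derivation:
Step 0: ref 1 → FAULT, frames=[1,-]
Step 1: ref 1 → HIT, frames=[1,-]
Step 2: ref 2 → FAULT, frames=[1,2]
Step 3: ref 2 → HIT, frames=[1,2]
Step 4: ref 2 → HIT, frames=[1,2]
Step 5: ref 2 → HIT, frames=[1,2]
Step 6: ref 4 → FAULT (evict 1), frames=[4,2]
Step 7: ref 2 → HIT, frames=[4,2]
Step 8: ref 2 → HIT, frames=[4,2]
Step 9: ref 4 → HIT, frames=[4,2]
Step 10: ref 2 → HIT, frames=[4,2]
Total faults: 3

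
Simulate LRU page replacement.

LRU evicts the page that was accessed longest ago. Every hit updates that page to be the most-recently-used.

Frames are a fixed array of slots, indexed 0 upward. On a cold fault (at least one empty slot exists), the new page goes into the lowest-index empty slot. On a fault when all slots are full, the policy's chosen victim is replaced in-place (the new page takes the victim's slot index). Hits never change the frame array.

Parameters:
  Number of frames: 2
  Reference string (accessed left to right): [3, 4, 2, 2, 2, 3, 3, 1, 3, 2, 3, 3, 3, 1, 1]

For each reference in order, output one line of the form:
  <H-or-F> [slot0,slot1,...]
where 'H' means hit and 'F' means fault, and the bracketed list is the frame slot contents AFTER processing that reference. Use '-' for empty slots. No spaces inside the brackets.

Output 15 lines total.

F [3,-]
F [3,4]
F [2,4]
H [2,4]
H [2,4]
F [2,3]
H [2,3]
F [1,3]
H [1,3]
F [2,3]
H [2,3]
H [2,3]
H [2,3]
F [1,3]
H [1,3]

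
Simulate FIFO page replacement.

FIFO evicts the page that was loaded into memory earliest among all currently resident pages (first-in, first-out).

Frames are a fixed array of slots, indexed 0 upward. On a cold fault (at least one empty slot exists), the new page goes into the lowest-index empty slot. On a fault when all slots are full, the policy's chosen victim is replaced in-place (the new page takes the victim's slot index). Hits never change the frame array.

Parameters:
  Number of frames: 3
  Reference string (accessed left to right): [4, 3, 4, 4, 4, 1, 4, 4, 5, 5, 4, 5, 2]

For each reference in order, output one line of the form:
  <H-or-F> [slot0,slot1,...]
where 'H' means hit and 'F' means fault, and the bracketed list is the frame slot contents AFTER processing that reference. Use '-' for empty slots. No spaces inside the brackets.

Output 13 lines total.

F [4,-,-]
F [4,3,-]
H [4,3,-]
H [4,3,-]
H [4,3,-]
F [4,3,1]
H [4,3,1]
H [4,3,1]
F [5,3,1]
H [5,3,1]
F [5,4,1]
H [5,4,1]
F [5,4,2]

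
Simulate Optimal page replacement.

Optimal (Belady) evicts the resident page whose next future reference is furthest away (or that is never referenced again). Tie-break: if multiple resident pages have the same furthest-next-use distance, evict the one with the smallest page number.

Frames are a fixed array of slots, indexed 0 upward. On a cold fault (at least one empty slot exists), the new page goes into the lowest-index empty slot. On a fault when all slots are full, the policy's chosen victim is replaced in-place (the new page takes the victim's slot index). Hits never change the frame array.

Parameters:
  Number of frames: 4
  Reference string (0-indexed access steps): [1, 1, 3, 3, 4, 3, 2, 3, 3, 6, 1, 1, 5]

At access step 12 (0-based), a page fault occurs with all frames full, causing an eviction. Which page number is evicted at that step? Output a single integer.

Answer: 1

Derivation:
Step 0: ref 1 -> FAULT, frames=[1,-,-,-]
Step 1: ref 1 -> HIT, frames=[1,-,-,-]
Step 2: ref 3 -> FAULT, frames=[1,3,-,-]
Step 3: ref 3 -> HIT, frames=[1,3,-,-]
Step 4: ref 4 -> FAULT, frames=[1,3,4,-]
Step 5: ref 3 -> HIT, frames=[1,3,4,-]
Step 6: ref 2 -> FAULT, frames=[1,3,4,2]
Step 7: ref 3 -> HIT, frames=[1,3,4,2]
Step 8: ref 3 -> HIT, frames=[1,3,4,2]
Step 9: ref 6 -> FAULT, evict 2, frames=[1,3,4,6]
Step 10: ref 1 -> HIT, frames=[1,3,4,6]
Step 11: ref 1 -> HIT, frames=[1,3,4,6]
Step 12: ref 5 -> FAULT, evict 1, frames=[5,3,4,6]
At step 12: evicted page 1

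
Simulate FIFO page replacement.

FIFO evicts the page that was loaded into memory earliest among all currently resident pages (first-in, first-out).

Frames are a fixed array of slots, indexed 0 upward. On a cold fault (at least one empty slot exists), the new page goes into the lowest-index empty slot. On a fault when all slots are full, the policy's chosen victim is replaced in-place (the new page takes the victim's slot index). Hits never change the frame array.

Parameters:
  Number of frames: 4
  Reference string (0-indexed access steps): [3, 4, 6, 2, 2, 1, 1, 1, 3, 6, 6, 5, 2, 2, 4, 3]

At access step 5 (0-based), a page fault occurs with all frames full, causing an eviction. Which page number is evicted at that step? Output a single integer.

Answer: 3

Derivation:
Step 0: ref 3 -> FAULT, frames=[3,-,-,-]
Step 1: ref 4 -> FAULT, frames=[3,4,-,-]
Step 2: ref 6 -> FAULT, frames=[3,4,6,-]
Step 3: ref 2 -> FAULT, frames=[3,4,6,2]
Step 4: ref 2 -> HIT, frames=[3,4,6,2]
Step 5: ref 1 -> FAULT, evict 3, frames=[1,4,6,2]
At step 5: evicted page 3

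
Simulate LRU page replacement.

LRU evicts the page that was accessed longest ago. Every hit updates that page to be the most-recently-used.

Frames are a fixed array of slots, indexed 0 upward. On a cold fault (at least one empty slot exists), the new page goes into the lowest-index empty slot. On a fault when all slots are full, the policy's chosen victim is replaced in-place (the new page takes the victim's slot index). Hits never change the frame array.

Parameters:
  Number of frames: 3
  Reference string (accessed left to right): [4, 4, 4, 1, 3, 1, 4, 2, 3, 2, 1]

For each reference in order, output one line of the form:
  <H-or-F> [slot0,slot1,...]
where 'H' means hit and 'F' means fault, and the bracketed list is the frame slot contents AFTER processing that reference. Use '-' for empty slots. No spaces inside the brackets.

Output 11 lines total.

F [4,-,-]
H [4,-,-]
H [4,-,-]
F [4,1,-]
F [4,1,3]
H [4,1,3]
H [4,1,3]
F [4,1,2]
F [4,3,2]
H [4,3,2]
F [1,3,2]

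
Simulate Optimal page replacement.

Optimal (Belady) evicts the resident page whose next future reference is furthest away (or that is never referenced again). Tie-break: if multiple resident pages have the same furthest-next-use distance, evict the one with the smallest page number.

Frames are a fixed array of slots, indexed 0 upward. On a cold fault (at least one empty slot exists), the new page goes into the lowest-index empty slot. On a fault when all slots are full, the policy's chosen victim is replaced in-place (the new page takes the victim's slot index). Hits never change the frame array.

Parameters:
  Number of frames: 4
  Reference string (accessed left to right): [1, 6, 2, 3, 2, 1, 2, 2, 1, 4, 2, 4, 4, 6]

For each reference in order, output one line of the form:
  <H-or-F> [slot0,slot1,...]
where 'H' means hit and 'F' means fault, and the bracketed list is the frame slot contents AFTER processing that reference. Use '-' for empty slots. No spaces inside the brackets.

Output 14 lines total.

F [1,-,-,-]
F [1,6,-,-]
F [1,6,2,-]
F [1,6,2,3]
H [1,6,2,3]
H [1,6,2,3]
H [1,6,2,3]
H [1,6,2,3]
H [1,6,2,3]
F [4,6,2,3]
H [4,6,2,3]
H [4,6,2,3]
H [4,6,2,3]
H [4,6,2,3]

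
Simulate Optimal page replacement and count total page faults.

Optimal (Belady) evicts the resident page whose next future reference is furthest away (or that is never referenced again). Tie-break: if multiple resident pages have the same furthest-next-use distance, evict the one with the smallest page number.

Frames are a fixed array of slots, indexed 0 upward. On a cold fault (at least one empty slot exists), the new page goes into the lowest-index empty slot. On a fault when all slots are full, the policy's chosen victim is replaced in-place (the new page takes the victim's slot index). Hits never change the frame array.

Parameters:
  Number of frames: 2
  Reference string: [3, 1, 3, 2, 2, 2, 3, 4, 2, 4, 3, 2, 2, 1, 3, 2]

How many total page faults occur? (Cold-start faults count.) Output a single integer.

Step 0: ref 3 → FAULT, frames=[3,-]
Step 1: ref 1 → FAULT, frames=[3,1]
Step 2: ref 3 → HIT, frames=[3,1]
Step 3: ref 2 → FAULT (evict 1), frames=[3,2]
Step 4: ref 2 → HIT, frames=[3,2]
Step 5: ref 2 → HIT, frames=[3,2]
Step 6: ref 3 → HIT, frames=[3,2]
Step 7: ref 4 → FAULT (evict 3), frames=[4,2]
Step 8: ref 2 → HIT, frames=[4,2]
Step 9: ref 4 → HIT, frames=[4,2]
Step 10: ref 3 → FAULT (evict 4), frames=[3,2]
Step 11: ref 2 → HIT, frames=[3,2]
Step 12: ref 2 → HIT, frames=[3,2]
Step 13: ref 1 → FAULT (evict 2), frames=[3,1]
Step 14: ref 3 → HIT, frames=[3,1]
Step 15: ref 2 → FAULT (evict 1), frames=[3,2]
Total faults: 7

Answer: 7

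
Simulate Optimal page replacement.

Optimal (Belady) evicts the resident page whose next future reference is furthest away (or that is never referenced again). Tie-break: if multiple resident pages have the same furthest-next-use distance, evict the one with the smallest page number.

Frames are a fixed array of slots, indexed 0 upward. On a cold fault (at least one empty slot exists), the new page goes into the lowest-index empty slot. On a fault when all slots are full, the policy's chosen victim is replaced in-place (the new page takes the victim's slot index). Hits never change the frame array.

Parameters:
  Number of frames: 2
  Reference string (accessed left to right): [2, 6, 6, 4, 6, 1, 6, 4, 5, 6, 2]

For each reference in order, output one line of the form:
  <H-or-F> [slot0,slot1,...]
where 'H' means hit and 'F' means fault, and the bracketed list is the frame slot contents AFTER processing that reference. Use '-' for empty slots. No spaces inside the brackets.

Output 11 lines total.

F [2,-]
F [2,6]
H [2,6]
F [4,6]
H [4,6]
F [1,6]
H [1,6]
F [4,6]
F [5,6]
H [5,6]
F [2,6]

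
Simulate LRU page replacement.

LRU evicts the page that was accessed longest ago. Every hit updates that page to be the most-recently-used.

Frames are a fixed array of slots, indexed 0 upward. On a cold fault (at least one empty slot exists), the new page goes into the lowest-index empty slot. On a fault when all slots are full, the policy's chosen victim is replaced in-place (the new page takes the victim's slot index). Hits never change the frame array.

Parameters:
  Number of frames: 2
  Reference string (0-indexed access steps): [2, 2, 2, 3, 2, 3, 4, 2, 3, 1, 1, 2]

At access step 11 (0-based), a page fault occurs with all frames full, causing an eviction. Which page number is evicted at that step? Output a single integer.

Step 0: ref 2 -> FAULT, frames=[2,-]
Step 1: ref 2 -> HIT, frames=[2,-]
Step 2: ref 2 -> HIT, frames=[2,-]
Step 3: ref 3 -> FAULT, frames=[2,3]
Step 4: ref 2 -> HIT, frames=[2,3]
Step 5: ref 3 -> HIT, frames=[2,3]
Step 6: ref 4 -> FAULT, evict 2, frames=[4,3]
Step 7: ref 2 -> FAULT, evict 3, frames=[4,2]
Step 8: ref 3 -> FAULT, evict 4, frames=[3,2]
Step 9: ref 1 -> FAULT, evict 2, frames=[3,1]
Step 10: ref 1 -> HIT, frames=[3,1]
Step 11: ref 2 -> FAULT, evict 3, frames=[2,1]
At step 11: evicted page 3

Answer: 3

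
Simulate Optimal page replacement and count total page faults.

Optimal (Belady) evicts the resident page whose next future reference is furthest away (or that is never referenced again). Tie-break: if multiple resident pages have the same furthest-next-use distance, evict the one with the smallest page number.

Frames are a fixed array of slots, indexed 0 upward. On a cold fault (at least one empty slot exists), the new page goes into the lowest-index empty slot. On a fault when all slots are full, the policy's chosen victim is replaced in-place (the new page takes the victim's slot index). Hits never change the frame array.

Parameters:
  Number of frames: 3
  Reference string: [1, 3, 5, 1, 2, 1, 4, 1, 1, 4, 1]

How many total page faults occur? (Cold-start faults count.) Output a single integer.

Answer: 5

Derivation:
Step 0: ref 1 → FAULT, frames=[1,-,-]
Step 1: ref 3 → FAULT, frames=[1,3,-]
Step 2: ref 5 → FAULT, frames=[1,3,5]
Step 3: ref 1 → HIT, frames=[1,3,5]
Step 4: ref 2 → FAULT (evict 3), frames=[1,2,5]
Step 5: ref 1 → HIT, frames=[1,2,5]
Step 6: ref 4 → FAULT (evict 2), frames=[1,4,5]
Step 7: ref 1 → HIT, frames=[1,4,5]
Step 8: ref 1 → HIT, frames=[1,4,5]
Step 9: ref 4 → HIT, frames=[1,4,5]
Step 10: ref 1 → HIT, frames=[1,4,5]
Total faults: 5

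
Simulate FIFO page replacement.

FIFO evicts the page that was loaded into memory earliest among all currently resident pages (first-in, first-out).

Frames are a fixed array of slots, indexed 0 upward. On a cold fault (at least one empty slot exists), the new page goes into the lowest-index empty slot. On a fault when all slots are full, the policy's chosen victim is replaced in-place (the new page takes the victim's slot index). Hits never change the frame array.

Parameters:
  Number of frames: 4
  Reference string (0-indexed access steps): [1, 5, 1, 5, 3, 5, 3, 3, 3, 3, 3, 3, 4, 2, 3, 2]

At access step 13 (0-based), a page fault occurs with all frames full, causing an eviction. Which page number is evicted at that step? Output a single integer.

Step 0: ref 1 -> FAULT, frames=[1,-,-,-]
Step 1: ref 5 -> FAULT, frames=[1,5,-,-]
Step 2: ref 1 -> HIT, frames=[1,5,-,-]
Step 3: ref 5 -> HIT, frames=[1,5,-,-]
Step 4: ref 3 -> FAULT, frames=[1,5,3,-]
Step 5: ref 5 -> HIT, frames=[1,5,3,-]
Step 6: ref 3 -> HIT, frames=[1,5,3,-]
Step 7: ref 3 -> HIT, frames=[1,5,3,-]
Step 8: ref 3 -> HIT, frames=[1,5,3,-]
Step 9: ref 3 -> HIT, frames=[1,5,3,-]
Step 10: ref 3 -> HIT, frames=[1,5,3,-]
Step 11: ref 3 -> HIT, frames=[1,5,3,-]
Step 12: ref 4 -> FAULT, frames=[1,5,3,4]
Step 13: ref 2 -> FAULT, evict 1, frames=[2,5,3,4]
At step 13: evicted page 1

Answer: 1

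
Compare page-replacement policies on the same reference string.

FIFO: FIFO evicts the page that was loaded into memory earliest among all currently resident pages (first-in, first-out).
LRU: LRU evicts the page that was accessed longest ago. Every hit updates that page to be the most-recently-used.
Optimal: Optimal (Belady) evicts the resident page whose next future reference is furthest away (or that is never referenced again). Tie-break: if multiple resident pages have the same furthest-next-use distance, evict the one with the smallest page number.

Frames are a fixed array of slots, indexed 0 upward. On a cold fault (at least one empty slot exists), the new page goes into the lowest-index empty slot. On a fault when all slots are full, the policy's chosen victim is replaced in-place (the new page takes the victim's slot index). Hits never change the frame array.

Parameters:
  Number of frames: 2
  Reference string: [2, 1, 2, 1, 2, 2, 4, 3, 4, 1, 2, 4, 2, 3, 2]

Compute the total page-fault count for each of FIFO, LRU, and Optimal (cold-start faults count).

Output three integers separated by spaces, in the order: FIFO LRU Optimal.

--- FIFO ---
  step 0: ref 2 -> FAULT, frames=[2,-] (faults so far: 1)
  step 1: ref 1 -> FAULT, frames=[2,1] (faults so far: 2)
  step 2: ref 2 -> HIT, frames=[2,1] (faults so far: 2)
  step 3: ref 1 -> HIT, frames=[2,1] (faults so far: 2)
  step 4: ref 2 -> HIT, frames=[2,1] (faults so far: 2)
  step 5: ref 2 -> HIT, frames=[2,1] (faults so far: 2)
  step 6: ref 4 -> FAULT, evict 2, frames=[4,1] (faults so far: 3)
  step 7: ref 3 -> FAULT, evict 1, frames=[4,3] (faults so far: 4)
  step 8: ref 4 -> HIT, frames=[4,3] (faults so far: 4)
  step 9: ref 1 -> FAULT, evict 4, frames=[1,3] (faults so far: 5)
  step 10: ref 2 -> FAULT, evict 3, frames=[1,2] (faults so far: 6)
  step 11: ref 4 -> FAULT, evict 1, frames=[4,2] (faults so far: 7)
  step 12: ref 2 -> HIT, frames=[4,2] (faults so far: 7)
  step 13: ref 3 -> FAULT, evict 2, frames=[4,3] (faults so far: 8)
  step 14: ref 2 -> FAULT, evict 4, frames=[2,3] (faults so far: 9)
  FIFO total faults: 9
--- LRU ---
  step 0: ref 2 -> FAULT, frames=[2,-] (faults so far: 1)
  step 1: ref 1 -> FAULT, frames=[2,1] (faults so far: 2)
  step 2: ref 2 -> HIT, frames=[2,1] (faults so far: 2)
  step 3: ref 1 -> HIT, frames=[2,1] (faults so far: 2)
  step 4: ref 2 -> HIT, frames=[2,1] (faults so far: 2)
  step 5: ref 2 -> HIT, frames=[2,1] (faults so far: 2)
  step 6: ref 4 -> FAULT, evict 1, frames=[2,4] (faults so far: 3)
  step 7: ref 3 -> FAULT, evict 2, frames=[3,4] (faults so far: 4)
  step 8: ref 4 -> HIT, frames=[3,4] (faults so far: 4)
  step 9: ref 1 -> FAULT, evict 3, frames=[1,4] (faults so far: 5)
  step 10: ref 2 -> FAULT, evict 4, frames=[1,2] (faults so far: 6)
  step 11: ref 4 -> FAULT, evict 1, frames=[4,2] (faults so far: 7)
  step 12: ref 2 -> HIT, frames=[4,2] (faults so far: 7)
  step 13: ref 3 -> FAULT, evict 4, frames=[3,2] (faults so far: 8)
  step 14: ref 2 -> HIT, frames=[3,2] (faults so far: 8)
  LRU total faults: 8
--- Optimal ---
  step 0: ref 2 -> FAULT, frames=[2,-] (faults so far: 1)
  step 1: ref 1 -> FAULT, frames=[2,1] (faults so far: 2)
  step 2: ref 2 -> HIT, frames=[2,1] (faults so far: 2)
  step 3: ref 1 -> HIT, frames=[2,1] (faults so far: 2)
  step 4: ref 2 -> HIT, frames=[2,1] (faults so far: 2)
  step 5: ref 2 -> HIT, frames=[2,1] (faults so far: 2)
  step 6: ref 4 -> FAULT, evict 2, frames=[4,1] (faults so far: 3)
  step 7: ref 3 -> FAULT, evict 1, frames=[4,3] (faults so far: 4)
  step 8: ref 4 -> HIT, frames=[4,3] (faults so far: 4)
  step 9: ref 1 -> FAULT, evict 3, frames=[4,1] (faults so far: 5)
  step 10: ref 2 -> FAULT, evict 1, frames=[4,2] (faults so far: 6)
  step 11: ref 4 -> HIT, frames=[4,2] (faults so far: 6)
  step 12: ref 2 -> HIT, frames=[4,2] (faults so far: 6)
  step 13: ref 3 -> FAULT, evict 4, frames=[3,2] (faults so far: 7)
  step 14: ref 2 -> HIT, frames=[3,2] (faults so far: 7)
  Optimal total faults: 7

Answer: 9 8 7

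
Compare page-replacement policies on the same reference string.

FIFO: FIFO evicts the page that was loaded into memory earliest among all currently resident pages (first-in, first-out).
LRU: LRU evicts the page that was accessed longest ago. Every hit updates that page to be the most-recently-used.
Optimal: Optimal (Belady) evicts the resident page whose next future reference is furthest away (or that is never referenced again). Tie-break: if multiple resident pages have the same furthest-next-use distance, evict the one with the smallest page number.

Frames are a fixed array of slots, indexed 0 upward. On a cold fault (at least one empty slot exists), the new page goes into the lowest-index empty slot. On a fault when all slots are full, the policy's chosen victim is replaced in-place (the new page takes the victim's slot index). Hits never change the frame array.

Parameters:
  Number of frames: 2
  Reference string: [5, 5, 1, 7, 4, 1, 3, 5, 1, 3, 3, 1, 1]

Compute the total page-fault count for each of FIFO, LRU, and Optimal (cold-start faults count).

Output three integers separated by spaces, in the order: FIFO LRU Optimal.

--- FIFO ---
  step 0: ref 5 -> FAULT, frames=[5,-] (faults so far: 1)
  step 1: ref 5 -> HIT, frames=[5,-] (faults so far: 1)
  step 2: ref 1 -> FAULT, frames=[5,1] (faults so far: 2)
  step 3: ref 7 -> FAULT, evict 5, frames=[7,1] (faults so far: 3)
  step 4: ref 4 -> FAULT, evict 1, frames=[7,4] (faults so far: 4)
  step 5: ref 1 -> FAULT, evict 7, frames=[1,4] (faults so far: 5)
  step 6: ref 3 -> FAULT, evict 4, frames=[1,3] (faults so far: 6)
  step 7: ref 5 -> FAULT, evict 1, frames=[5,3] (faults so far: 7)
  step 8: ref 1 -> FAULT, evict 3, frames=[5,1] (faults so far: 8)
  step 9: ref 3 -> FAULT, evict 5, frames=[3,1] (faults so far: 9)
  step 10: ref 3 -> HIT, frames=[3,1] (faults so far: 9)
  step 11: ref 1 -> HIT, frames=[3,1] (faults so far: 9)
  step 12: ref 1 -> HIT, frames=[3,1] (faults so far: 9)
  FIFO total faults: 9
--- LRU ---
  step 0: ref 5 -> FAULT, frames=[5,-] (faults so far: 1)
  step 1: ref 5 -> HIT, frames=[5,-] (faults so far: 1)
  step 2: ref 1 -> FAULT, frames=[5,1] (faults so far: 2)
  step 3: ref 7 -> FAULT, evict 5, frames=[7,1] (faults so far: 3)
  step 4: ref 4 -> FAULT, evict 1, frames=[7,4] (faults so far: 4)
  step 5: ref 1 -> FAULT, evict 7, frames=[1,4] (faults so far: 5)
  step 6: ref 3 -> FAULT, evict 4, frames=[1,3] (faults so far: 6)
  step 7: ref 5 -> FAULT, evict 1, frames=[5,3] (faults so far: 7)
  step 8: ref 1 -> FAULT, evict 3, frames=[5,1] (faults so far: 8)
  step 9: ref 3 -> FAULT, evict 5, frames=[3,1] (faults so far: 9)
  step 10: ref 3 -> HIT, frames=[3,1] (faults so far: 9)
  step 11: ref 1 -> HIT, frames=[3,1] (faults so far: 9)
  step 12: ref 1 -> HIT, frames=[3,1] (faults so far: 9)
  LRU total faults: 9
--- Optimal ---
  step 0: ref 5 -> FAULT, frames=[5,-] (faults so far: 1)
  step 1: ref 5 -> HIT, frames=[5,-] (faults so far: 1)
  step 2: ref 1 -> FAULT, frames=[5,1] (faults so far: 2)
  step 3: ref 7 -> FAULT, evict 5, frames=[7,1] (faults so far: 3)
  step 4: ref 4 -> FAULT, evict 7, frames=[4,1] (faults so far: 4)
  step 5: ref 1 -> HIT, frames=[4,1] (faults so far: 4)
  step 6: ref 3 -> FAULT, evict 4, frames=[3,1] (faults so far: 5)
  step 7: ref 5 -> FAULT, evict 3, frames=[5,1] (faults so far: 6)
  step 8: ref 1 -> HIT, frames=[5,1] (faults so far: 6)
  step 9: ref 3 -> FAULT, evict 5, frames=[3,1] (faults so far: 7)
  step 10: ref 3 -> HIT, frames=[3,1] (faults so far: 7)
  step 11: ref 1 -> HIT, frames=[3,1] (faults so far: 7)
  step 12: ref 1 -> HIT, frames=[3,1] (faults so far: 7)
  Optimal total faults: 7

Answer: 9 9 7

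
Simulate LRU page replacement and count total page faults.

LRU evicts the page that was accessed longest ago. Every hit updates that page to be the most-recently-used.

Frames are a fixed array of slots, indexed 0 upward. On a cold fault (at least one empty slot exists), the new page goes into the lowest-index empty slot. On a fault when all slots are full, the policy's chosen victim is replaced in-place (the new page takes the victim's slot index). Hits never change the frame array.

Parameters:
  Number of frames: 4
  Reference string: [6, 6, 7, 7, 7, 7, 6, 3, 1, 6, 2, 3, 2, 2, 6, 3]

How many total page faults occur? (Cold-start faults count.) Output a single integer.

Step 0: ref 6 → FAULT, frames=[6,-,-,-]
Step 1: ref 6 → HIT, frames=[6,-,-,-]
Step 2: ref 7 → FAULT, frames=[6,7,-,-]
Step 3: ref 7 → HIT, frames=[6,7,-,-]
Step 4: ref 7 → HIT, frames=[6,7,-,-]
Step 5: ref 7 → HIT, frames=[6,7,-,-]
Step 6: ref 6 → HIT, frames=[6,7,-,-]
Step 7: ref 3 → FAULT, frames=[6,7,3,-]
Step 8: ref 1 → FAULT, frames=[6,7,3,1]
Step 9: ref 6 → HIT, frames=[6,7,3,1]
Step 10: ref 2 → FAULT (evict 7), frames=[6,2,3,1]
Step 11: ref 3 → HIT, frames=[6,2,3,1]
Step 12: ref 2 → HIT, frames=[6,2,3,1]
Step 13: ref 2 → HIT, frames=[6,2,3,1]
Step 14: ref 6 → HIT, frames=[6,2,3,1]
Step 15: ref 3 → HIT, frames=[6,2,3,1]
Total faults: 5

Answer: 5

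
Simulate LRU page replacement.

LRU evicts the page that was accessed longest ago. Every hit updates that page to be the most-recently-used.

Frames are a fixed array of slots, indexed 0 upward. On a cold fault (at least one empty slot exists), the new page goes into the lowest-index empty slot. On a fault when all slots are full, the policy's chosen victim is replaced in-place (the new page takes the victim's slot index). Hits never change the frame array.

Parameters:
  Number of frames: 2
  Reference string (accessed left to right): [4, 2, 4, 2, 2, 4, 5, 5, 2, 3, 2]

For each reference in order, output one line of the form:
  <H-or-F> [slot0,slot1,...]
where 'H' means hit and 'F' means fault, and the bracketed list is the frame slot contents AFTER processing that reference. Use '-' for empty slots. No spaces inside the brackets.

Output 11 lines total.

F [4,-]
F [4,2]
H [4,2]
H [4,2]
H [4,2]
H [4,2]
F [4,5]
H [4,5]
F [2,5]
F [2,3]
H [2,3]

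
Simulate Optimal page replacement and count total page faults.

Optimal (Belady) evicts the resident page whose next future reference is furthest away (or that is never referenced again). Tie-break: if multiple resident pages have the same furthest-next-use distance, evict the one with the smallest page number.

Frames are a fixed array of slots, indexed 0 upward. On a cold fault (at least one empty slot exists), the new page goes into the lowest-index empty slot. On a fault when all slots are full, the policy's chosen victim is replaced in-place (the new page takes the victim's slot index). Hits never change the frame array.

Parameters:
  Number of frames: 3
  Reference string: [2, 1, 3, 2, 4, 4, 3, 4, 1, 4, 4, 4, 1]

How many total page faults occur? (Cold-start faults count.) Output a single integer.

Answer: 4

Derivation:
Step 0: ref 2 → FAULT, frames=[2,-,-]
Step 1: ref 1 → FAULT, frames=[2,1,-]
Step 2: ref 3 → FAULT, frames=[2,1,3]
Step 3: ref 2 → HIT, frames=[2,1,3]
Step 4: ref 4 → FAULT (evict 2), frames=[4,1,3]
Step 5: ref 4 → HIT, frames=[4,1,3]
Step 6: ref 3 → HIT, frames=[4,1,3]
Step 7: ref 4 → HIT, frames=[4,1,3]
Step 8: ref 1 → HIT, frames=[4,1,3]
Step 9: ref 4 → HIT, frames=[4,1,3]
Step 10: ref 4 → HIT, frames=[4,1,3]
Step 11: ref 4 → HIT, frames=[4,1,3]
Step 12: ref 1 → HIT, frames=[4,1,3]
Total faults: 4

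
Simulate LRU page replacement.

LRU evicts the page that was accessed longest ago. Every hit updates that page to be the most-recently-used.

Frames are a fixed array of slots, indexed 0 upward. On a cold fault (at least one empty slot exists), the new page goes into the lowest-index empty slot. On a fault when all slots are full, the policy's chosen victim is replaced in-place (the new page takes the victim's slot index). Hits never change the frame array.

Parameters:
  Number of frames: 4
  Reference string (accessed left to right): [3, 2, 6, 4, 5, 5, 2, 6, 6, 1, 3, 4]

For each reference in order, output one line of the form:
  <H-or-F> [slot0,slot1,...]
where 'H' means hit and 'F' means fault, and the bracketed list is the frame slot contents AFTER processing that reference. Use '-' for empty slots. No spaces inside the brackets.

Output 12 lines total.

F [3,-,-,-]
F [3,2,-,-]
F [3,2,6,-]
F [3,2,6,4]
F [5,2,6,4]
H [5,2,6,4]
H [5,2,6,4]
H [5,2,6,4]
H [5,2,6,4]
F [5,2,6,1]
F [3,2,6,1]
F [3,4,6,1]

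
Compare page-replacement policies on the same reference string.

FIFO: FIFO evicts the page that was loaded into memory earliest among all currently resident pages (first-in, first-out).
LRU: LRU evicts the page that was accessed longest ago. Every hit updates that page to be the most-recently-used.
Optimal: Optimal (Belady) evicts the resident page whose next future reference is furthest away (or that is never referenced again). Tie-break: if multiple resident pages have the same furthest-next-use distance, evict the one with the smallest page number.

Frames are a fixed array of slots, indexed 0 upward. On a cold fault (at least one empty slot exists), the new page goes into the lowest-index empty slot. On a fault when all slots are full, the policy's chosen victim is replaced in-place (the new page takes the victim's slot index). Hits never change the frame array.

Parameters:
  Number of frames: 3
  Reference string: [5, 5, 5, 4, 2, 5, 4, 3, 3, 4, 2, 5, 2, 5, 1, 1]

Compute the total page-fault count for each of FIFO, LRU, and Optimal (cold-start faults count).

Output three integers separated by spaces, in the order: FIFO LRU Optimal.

--- FIFO ---
  step 0: ref 5 -> FAULT, frames=[5,-,-] (faults so far: 1)
  step 1: ref 5 -> HIT, frames=[5,-,-] (faults so far: 1)
  step 2: ref 5 -> HIT, frames=[5,-,-] (faults so far: 1)
  step 3: ref 4 -> FAULT, frames=[5,4,-] (faults so far: 2)
  step 4: ref 2 -> FAULT, frames=[5,4,2] (faults so far: 3)
  step 5: ref 5 -> HIT, frames=[5,4,2] (faults so far: 3)
  step 6: ref 4 -> HIT, frames=[5,4,2] (faults so far: 3)
  step 7: ref 3 -> FAULT, evict 5, frames=[3,4,2] (faults so far: 4)
  step 8: ref 3 -> HIT, frames=[3,4,2] (faults so far: 4)
  step 9: ref 4 -> HIT, frames=[3,4,2] (faults so far: 4)
  step 10: ref 2 -> HIT, frames=[3,4,2] (faults so far: 4)
  step 11: ref 5 -> FAULT, evict 4, frames=[3,5,2] (faults so far: 5)
  step 12: ref 2 -> HIT, frames=[3,5,2] (faults so far: 5)
  step 13: ref 5 -> HIT, frames=[3,5,2] (faults so far: 5)
  step 14: ref 1 -> FAULT, evict 2, frames=[3,5,1] (faults so far: 6)
  step 15: ref 1 -> HIT, frames=[3,5,1] (faults so far: 6)
  FIFO total faults: 6
--- LRU ---
  step 0: ref 5 -> FAULT, frames=[5,-,-] (faults so far: 1)
  step 1: ref 5 -> HIT, frames=[5,-,-] (faults so far: 1)
  step 2: ref 5 -> HIT, frames=[5,-,-] (faults so far: 1)
  step 3: ref 4 -> FAULT, frames=[5,4,-] (faults so far: 2)
  step 4: ref 2 -> FAULT, frames=[5,4,2] (faults so far: 3)
  step 5: ref 5 -> HIT, frames=[5,4,2] (faults so far: 3)
  step 6: ref 4 -> HIT, frames=[5,4,2] (faults so far: 3)
  step 7: ref 3 -> FAULT, evict 2, frames=[5,4,3] (faults so far: 4)
  step 8: ref 3 -> HIT, frames=[5,4,3] (faults so far: 4)
  step 9: ref 4 -> HIT, frames=[5,4,3] (faults so far: 4)
  step 10: ref 2 -> FAULT, evict 5, frames=[2,4,3] (faults so far: 5)
  step 11: ref 5 -> FAULT, evict 3, frames=[2,4,5] (faults so far: 6)
  step 12: ref 2 -> HIT, frames=[2,4,5] (faults so far: 6)
  step 13: ref 5 -> HIT, frames=[2,4,5] (faults so far: 6)
  step 14: ref 1 -> FAULT, evict 4, frames=[2,1,5] (faults so far: 7)
  step 15: ref 1 -> HIT, frames=[2,1,5] (faults so far: 7)
  LRU total faults: 7
--- Optimal ---
  step 0: ref 5 -> FAULT, frames=[5,-,-] (faults so far: 1)
  step 1: ref 5 -> HIT, frames=[5,-,-] (faults so far: 1)
  step 2: ref 5 -> HIT, frames=[5,-,-] (faults so far: 1)
  step 3: ref 4 -> FAULT, frames=[5,4,-] (faults so far: 2)
  step 4: ref 2 -> FAULT, frames=[5,4,2] (faults so far: 3)
  step 5: ref 5 -> HIT, frames=[5,4,2] (faults so far: 3)
  step 6: ref 4 -> HIT, frames=[5,4,2] (faults so far: 3)
  step 7: ref 3 -> FAULT, evict 5, frames=[3,4,2] (faults so far: 4)
  step 8: ref 3 -> HIT, frames=[3,4,2] (faults so far: 4)
  step 9: ref 4 -> HIT, frames=[3,4,2] (faults so far: 4)
  step 10: ref 2 -> HIT, frames=[3,4,2] (faults so far: 4)
  step 11: ref 5 -> FAULT, evict 3, frames=[5,4,2] (faults so far: 5)
  step 12: ref 2 -> HIT, frames=[5,4,2] (faults so far: 5)
  step 13: ref 5 -> HIT, frames=[5,4,2] (faults so far: 5)
  step 14: ref 1 -> FAULT, evict 2, frames=[5,4,1] (faults so far: 6)
  step 15: ref 1 -> HIT, frames=[5,4,1] (faults so far: 6)
  Optimal total faults: 6

Answer: 6 7 6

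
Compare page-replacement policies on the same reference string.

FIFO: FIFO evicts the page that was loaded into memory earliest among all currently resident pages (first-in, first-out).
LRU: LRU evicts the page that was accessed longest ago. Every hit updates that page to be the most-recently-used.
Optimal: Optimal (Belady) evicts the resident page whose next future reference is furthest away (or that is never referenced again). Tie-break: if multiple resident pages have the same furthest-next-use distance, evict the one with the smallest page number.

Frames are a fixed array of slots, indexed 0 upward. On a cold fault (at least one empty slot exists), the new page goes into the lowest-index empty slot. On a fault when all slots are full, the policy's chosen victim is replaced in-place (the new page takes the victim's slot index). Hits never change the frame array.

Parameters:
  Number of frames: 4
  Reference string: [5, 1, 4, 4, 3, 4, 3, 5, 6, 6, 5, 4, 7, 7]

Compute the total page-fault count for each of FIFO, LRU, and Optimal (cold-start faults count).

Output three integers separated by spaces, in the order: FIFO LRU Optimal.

Answer: 7 6 6

Derivation:
--- FIFO ---
  step 0: ref 5 -> FAULT, frames=[5,-,-,-] (faults so far: 1)
  step 1: ref 1 -> FAULT, frames=[5,1,-,-] (faults so far: 2)
  step 2: ref 4 -> FAULT, frames=[5,1,4,-] (faults so far: 3)
  step 3: ref 4 -> HIT, frames=[5,1,4,-] (faults so far: 3)
  step 4: ref 3 -> FAULT, frames=[5,1,4,3] (faults so far: 4)
  step 5: ref 4 -> HIT, frames=[5,1,4,3] (faults so far: 4)
  step 6: ref 3 -> HIT, frames=[5,1,4,3] (faults so far: 4)
  step 7: ref 5 -> HIT, frames=[5,1,4,3] (faults so far: 4)
  step 8: ref 6 -> FAULT, evict 5, frames=[6,1,4,3] (faults so far: 5)
  step 9: ref 6 -> HIT, frames=[6,1,4,3] (faults so far: 5)
  step 10: ref 5 -> FAULT, evict 1, frames=[6,5,4,3] (faults so far: 6)
  step 11: ref 4 -> HIT, frames=[6,5,4,3] (faults so far: 6)
  step 12: ref 7 -> FAULT, evict 4, frames=[6,5,7,3] (faults so far: 7)
  step 13: ref 7 -> HIT, frames=[6,5,7,3] (faults so far: 7)
  FIFO total faults: 7
--- LRU ---
  step 0: ref 5 -> FAULT, frames=[5,-,-,-] (faults so far: 1)
  step 1: ref 1 -> FAULT, frames=[5,1,-,-] (faults so far: 2)
  step 2: ref 4 -> FAULT, frames=[5,1,4,-] (faults so far: 3)
  step 3: ref 4 -> HIT, frames=[5,1,4,-] (faults so far: 3)
  step 4: ref 3 -> FAULT, frames=[5,1,4,3] (faults so far: 4)
  step 5: ref 4 -> HIT, frames=[5,1,4,3] (faults so far: 4)
  step 6: ref 3 -> HIT, frames=[5,1,4,3] (faults so far: 4)
  step 7: ref 5 -> HIT, frames=[5,1,4,3] (faults so far: 4)
  step 8: ref 6 -> FAULT, evict 1, frames=[5,6,4,3] (faults so far: 5)
  step 9: ref 6 -> HIT, frames=[5,6,4,3] (faults so far: 5)
  step 10: ref 5 -> HIT, frames=[5,6,4,3] (faults so far: 5)
  step 11: ref 4 -> HIT, frames=[5,6,4,3] (faults so far: 5)
  step 12: ref 7 -> FAULT, evict 3, frames=[5,6,4,7] (faults so far: 6)
  step 13: ref 7 -> HIT, frames=[5,6,4,7] (faults so far: 6)
  LRU total faults: 6
--- Optimal ---
  step 0: ref 5 -> FAULT, frames=[5,-,-,-] (faults so far: 1)
  step 1: ref 1 -> FAULT, frames=[5,1,-,-] (faults so far: 2)
  step 2: ref 4 -> FAULT, frames=[5,1,4,-] (faults so far: 3)
  step 3: ref 4 -> HIT, frames=[5,1,4,-] (faults so far: 3)
  step 4: ref 3 -> FAULT, frames=[5,1,4,3] (faults so far: 4)
  step 5: ref 4 -> HIT, frames=[5,1,4,3] (faults so far: 4)
  step 6: ref 3 -> HIT, frames=[5,1,4,3] (faults so far: 4)
  step 7: ref 5 -> HIT, frames=[5,1,4,3] (faults so far: 4)
  step 8: ref 6 -> FAULT, evict 1, frames=[5,6,4,3] (faults so far: 5)
  step 9: ref 6 -> HIT, frames=[5,6,4,3] (faults so far: 5)
  step 10: ref 5 -> HIT, frames=[5,6,4,3] (faults so far: 5)
  step 11: ref 4 -> HIT, frames=[5,6,4,3] (faults so far: 5)
  step 12: ref 7 -> FAULT, evict 3, frames=[5,6,4,7] (faults so far: 6)
  step 13: ref 7 -> HIT, frames=[5,6,4,7] (faults so far: 6)
  Optimal total faults: 6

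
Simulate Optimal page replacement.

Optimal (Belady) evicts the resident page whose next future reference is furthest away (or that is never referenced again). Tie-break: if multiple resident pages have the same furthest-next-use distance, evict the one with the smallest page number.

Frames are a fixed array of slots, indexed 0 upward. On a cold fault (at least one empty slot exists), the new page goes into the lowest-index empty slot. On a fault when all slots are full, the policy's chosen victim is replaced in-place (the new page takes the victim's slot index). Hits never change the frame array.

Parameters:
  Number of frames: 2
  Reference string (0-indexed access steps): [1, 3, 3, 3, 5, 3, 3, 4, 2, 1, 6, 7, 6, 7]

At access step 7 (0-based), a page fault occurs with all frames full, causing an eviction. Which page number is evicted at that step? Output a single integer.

Step 0: ref 1 -> FAULT, frames=[1,-]
Step 1: ref 3 -> FAULT, frames=[1,3]
Step 2: ref 3 -> HIT, frames=[1,3]
Step 3: ref 3 -> HIT, frames=[1,3]
Step 4: ref 5 -> FAULT, evict 1, frames=[5,3]
Step 5: ref 3 -> HIT, frames=[5,3]
Step 6: ref 3 -> HIT, frames=[5,3]
Step 7: ref 4 -> FAULT, evict 3, frames=[5,4]
At step 7: evicted page 3

Answer: 3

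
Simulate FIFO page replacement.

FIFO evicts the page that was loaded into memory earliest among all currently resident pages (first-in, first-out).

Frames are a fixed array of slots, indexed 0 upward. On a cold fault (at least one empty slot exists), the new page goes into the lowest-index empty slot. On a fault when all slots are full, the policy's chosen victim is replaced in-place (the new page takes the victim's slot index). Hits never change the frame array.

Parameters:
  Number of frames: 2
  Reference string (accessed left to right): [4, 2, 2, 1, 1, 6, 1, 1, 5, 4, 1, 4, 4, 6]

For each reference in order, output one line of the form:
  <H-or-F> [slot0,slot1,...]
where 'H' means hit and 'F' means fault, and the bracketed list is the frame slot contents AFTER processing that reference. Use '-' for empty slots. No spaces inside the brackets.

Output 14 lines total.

F [4,-]
F [4,2]
H [4,2]
F [1,2]
H [1,2]
F [1,6]
H [1,6]
H [1,6]
F [5,6]
F [5,4]
F [1,4]
H [1,4]
H [1,4]
F [1,6]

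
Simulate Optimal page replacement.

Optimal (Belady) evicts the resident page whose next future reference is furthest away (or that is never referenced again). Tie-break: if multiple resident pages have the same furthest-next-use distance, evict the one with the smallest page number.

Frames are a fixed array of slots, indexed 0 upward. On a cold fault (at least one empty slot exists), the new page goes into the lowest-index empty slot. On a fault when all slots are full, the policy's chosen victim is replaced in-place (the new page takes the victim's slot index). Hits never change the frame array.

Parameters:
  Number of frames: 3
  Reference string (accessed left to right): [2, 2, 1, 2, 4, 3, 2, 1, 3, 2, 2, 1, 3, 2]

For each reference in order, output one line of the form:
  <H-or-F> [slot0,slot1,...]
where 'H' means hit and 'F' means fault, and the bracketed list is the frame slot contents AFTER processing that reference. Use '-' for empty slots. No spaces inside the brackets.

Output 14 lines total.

F [2,-,-]
H [2,-,-]
F [2,1,-]
H [2,1,-]
F [2,1,4]
F [2,1,3]
H [2,1,3]
H [2,1,3]
H [2,1,3]
H [2,1,3]
H [2,1,3]
H [2,1,3]
H [2,1,3]
H [2,1,3]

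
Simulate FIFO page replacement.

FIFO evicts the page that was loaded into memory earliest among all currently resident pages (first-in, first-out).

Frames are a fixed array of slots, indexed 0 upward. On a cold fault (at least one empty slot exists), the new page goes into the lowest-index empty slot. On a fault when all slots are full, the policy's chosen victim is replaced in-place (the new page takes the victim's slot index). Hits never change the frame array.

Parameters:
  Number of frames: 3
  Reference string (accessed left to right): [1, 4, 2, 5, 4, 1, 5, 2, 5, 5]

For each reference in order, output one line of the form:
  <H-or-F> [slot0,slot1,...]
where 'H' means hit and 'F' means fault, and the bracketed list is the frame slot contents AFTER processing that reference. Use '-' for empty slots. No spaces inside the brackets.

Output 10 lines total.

F [1,-,-]
F [1,4,-]
F [1,4,2]
F [5,4,2]
H [5,4,2]
F [5,1,2]
H [5,1,2]
H [5,1,2]
H [5,1,2]
H [5,1,2]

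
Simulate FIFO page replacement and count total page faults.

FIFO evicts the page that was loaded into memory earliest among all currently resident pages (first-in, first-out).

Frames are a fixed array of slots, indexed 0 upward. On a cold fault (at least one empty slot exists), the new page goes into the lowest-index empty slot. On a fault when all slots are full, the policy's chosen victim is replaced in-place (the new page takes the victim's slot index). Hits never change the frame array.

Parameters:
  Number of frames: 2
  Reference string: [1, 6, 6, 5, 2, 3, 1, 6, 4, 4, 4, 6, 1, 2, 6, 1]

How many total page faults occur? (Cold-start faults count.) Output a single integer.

Answer: 12

Derivation:
Step 0: ref 1 → FAULT, frames=[1,-]
Step 1: ref 6 → FAULT, frames=[1,6]
Step 2: ref 6 → HIT, frames=[1,6]
Step 3: ref 5 → FAULT (evict 1), frames=[5,6]
Step 4: ref 2 → FAULT (evict 6), frames=[5,2]
Step 5: ref 3 → FAULT (evict 5), frames=[3,2]
Step 6: ref 1 → FAULT (evict 2), frames=[3,1]
Step 7: ref 6 → FAULT (evict 3), frames=[6,1]
Step 8: ref 4 → FAULT (evict 1), frames=[6,4]
Step 9: ref 4 → HIT, frames=[6,4]
Step 10: ref 4 → HIT, frames=[6,4]
Step 11: ref 6 → HIT, frames=[6,4]
Step 12: ref 1 → FAULT (evict 6), frames=[1,4]
Step 13: ref 2 → FAULT (evict 4), frames=[1,2]
Step 14: ref 6 → FAULT (evict 1), frames=[6,2]
Step 15: ref 1 → FAULT (evict 2), frames=[6,1]
Total faults: 12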